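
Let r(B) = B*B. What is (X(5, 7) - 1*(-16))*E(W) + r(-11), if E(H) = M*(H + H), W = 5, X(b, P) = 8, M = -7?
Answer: -1559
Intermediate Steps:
E(H) = -14*H (E(H) = -7*(H + H) = -14*H)
r(B) = B**2
(X(5, 7) - 1*(-16))*E(W) + r(-11) = (8 - 1*(-16))*(-14*5) + (-11)**2 = (8 + 16)*(-70) + 121 = 24*(-70) + 121 = -1680 + 121 = -1559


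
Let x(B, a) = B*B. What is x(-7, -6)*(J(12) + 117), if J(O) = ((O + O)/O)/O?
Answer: 34447/6 ≈ 5741.2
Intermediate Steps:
J(O) = 2/O (J(O) = ((2*O)/O)/O = 2/O)
x(B, a) = B**2
x(-7, -6)*(J(12) + 117) = (-7)**2*(2/12 + 117) = 49*(2*(1/12) + 117) = 49*(1/6 + 117) = 49*(703/6) = 34447/6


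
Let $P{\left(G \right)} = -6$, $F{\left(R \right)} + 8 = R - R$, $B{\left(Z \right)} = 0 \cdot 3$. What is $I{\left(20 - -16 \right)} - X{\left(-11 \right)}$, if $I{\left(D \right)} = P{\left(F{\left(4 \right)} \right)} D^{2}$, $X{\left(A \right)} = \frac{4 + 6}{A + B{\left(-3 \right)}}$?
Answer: $- \frac{85526}{11} \approx -7775.1$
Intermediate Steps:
$B{\left(Z \right)} = 0$
$F{\left(R \right)} = -8$ ($F{\left(R \right)} = -8 + \left(R - R\right) = -8 + 0 = -8$)
$X{\left(A \right)} = \frac{10}{A}$ ($X{\left(A \right)} = \frac{4 + 6}{A + 0} = \frac{10}{A}$)
$I{\left(D \right)} = - 6 D^{2}$
$I{\left(20 - -16 \right)} - X{\left(-11 \right)} = - 6 \left(20 - -16\right)^{2} - \frac{10}{-11} = - 6 \left(20 + 16\right)^{2} - 10 \left(- \frac{1}{11}\right) = - 6 \cdot 36^{2} - - \frac{10}{11} = \left(-6\right) 1296 + \frac{10}{11} = -7776 + \frac{10}{11} = - \frac{85526}{11}$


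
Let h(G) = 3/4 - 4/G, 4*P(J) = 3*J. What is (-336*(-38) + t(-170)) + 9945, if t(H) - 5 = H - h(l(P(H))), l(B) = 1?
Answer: 90205/4 ≈ 22551.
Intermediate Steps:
P(J) = 3*J/4 (P(J) = (3*J)/4 = 3*J/4)
h(G) = ¾ - 4/G (h(G) = 3*(¼) - 4/G = ¾ - 4/G)
t(H) = 33/4 + H (t(H) = 5 + (H - (¾ - 4/1)) = 5 + (H - (¾ - 4*1)) = 5 + (H - (¾ - 4)) = 5 + (H - 1*(-13/4)) = 5 + (H + 13/4) = 5 + (13/4 + H) = 33/4 + H)
(-336*(-38) + t(-170)) + 9945 = (-336*(-38) + (33/4 - 170)) + 9945 = (12768 - 647/4) + 9945 = 50425/4 + 9945 = 90205/4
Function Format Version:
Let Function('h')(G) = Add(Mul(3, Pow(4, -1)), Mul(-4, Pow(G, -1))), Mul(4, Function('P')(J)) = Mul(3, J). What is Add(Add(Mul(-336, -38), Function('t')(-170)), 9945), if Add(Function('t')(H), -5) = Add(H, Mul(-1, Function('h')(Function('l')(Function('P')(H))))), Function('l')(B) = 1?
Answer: Rational(90205, 4) ≈ 22551.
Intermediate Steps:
Function('P')(J) = Mul(Rational(3, 4), J) (Function('P')(J) = Mul(Rational(1, 4), Mul(3, J)) = Mul(Rational(3, 4), J))
Function('h')(G) = Add(Rational(3, 4), Mul(-4, Pow(G, -1))) (Function('h')(G) = Add(Mul(3, Rational(1, 4)), Mul(-4, Pow(G, -1))) = Add(Rational(3, 4), Mul(-4, Pow(G, -1))))
Function('t')(H) = Add(Rational(33, 4), H) (Function('t')(H) = Add(5, Add(H, Mul(-1, Add(Rational(3, 4), Mul(-4, Pow(1, -1)))))) = Add(5, Add(H, Mul(-1, Add(Rational(3, 4), Mul(-4, 1))))) = Add(5, Add(H, Mul(-1, Add(Rational(3, 4), -4)))) = Add(5, Add(H, Mul(-1, Rational(-13, 4)))) = Add(5, Add(H, Rational(13, 4))) = Add(5, Add(Rational(13, 4), H)) = Add(Rational(33, 4), H))
Add(Add(Mul(-336, -38), Function('t')(-170)), 9945) = Add(Add(Mul(-336, -38), Add(Rational(33, 4), -170)), 9945) = Add(Add(12768, Rational(-647, 4)), 9945) = Add(Rational(50425, 4), 9945) = Rational(90205, 4)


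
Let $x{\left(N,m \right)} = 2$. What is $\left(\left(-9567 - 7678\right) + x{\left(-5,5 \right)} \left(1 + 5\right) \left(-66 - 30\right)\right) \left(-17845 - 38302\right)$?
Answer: $1032936359$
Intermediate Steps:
$\left(\left(-9567 - 7678\right) + x{\left(-5,5 \right)} \left(1 + 5\right) \left(-66 - 30\right)\right) \left(-17845 - 38302\right) = \left(\left(-9567 - 7678\right) + 2 \left(1 + 5\right) \left(-66 - 30\right)\right) \left(-17845 - 38302\right) = \left(-17245 + 2 \cdot 6 \left(-96\right)\right) \left(-56147\right) = \left(-17245 + 12 \left(-96\right)\right) \left(-56147\right) = \left(-17245 - 1152\right) \left(-56147\right) = \left(-18397\right) \left(-56147\right) = 1032936359$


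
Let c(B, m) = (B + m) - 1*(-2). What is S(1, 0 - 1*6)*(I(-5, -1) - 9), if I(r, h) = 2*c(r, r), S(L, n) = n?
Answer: 150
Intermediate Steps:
c(B, m) = 2 + B + m (c(B, m) = (B + m) + 2 = 2 + B + m)
I(r, h) = 4 + 4*r (I(r, h) = 2*(2 + r + r) = 2*(2 + 2*r) = 4 + 4*r)
S(1, 0 - 1*6)*(I(-5, -1) - 9) = (0 - 1*6)*((4 + 4*(-5)) - 9) = (0 - 6)*((4 - 20) - 9) = -6*(-16 - 9) = -6*(-25) = 150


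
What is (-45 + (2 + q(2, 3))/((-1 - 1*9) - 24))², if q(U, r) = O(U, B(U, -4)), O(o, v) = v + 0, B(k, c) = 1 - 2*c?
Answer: 2374681/1156 ≈ 2054.2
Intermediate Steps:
O(o, v) = v
q(U, r) = 9 (q(U, r) = 1 - 2*(-4) = 1 + 8 = 9)
(-45 + (2 + q(2, 3))/((-1 - 1*9) - 24))² = (-45 + (2 + 9)/((-1 - 1*9) - 24))² = (-45 + 11/((-1 - 9) - 24))² = (-45 + 11/(-10 - 24))² = (-45 + 11/(-34))² = (-45 + 11*(-1/34))² = (-45 - 11/34)² = (-1541/34)² = 2374681/1156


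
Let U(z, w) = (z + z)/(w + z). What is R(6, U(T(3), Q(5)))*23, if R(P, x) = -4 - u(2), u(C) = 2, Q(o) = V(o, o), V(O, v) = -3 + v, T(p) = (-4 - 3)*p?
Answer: -138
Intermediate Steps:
T(p) = -7*p
Q(o) = -3 + o
U(z, w) = 2*z/(w + z) (U(z, w) = (2*z)/(w + z) = 2*z/(w + z))
R(P, x) = -6 (R(P, x) = -4 - 1*2 = -4 - 2 = -6)
R(6, U(T(3), Q(5)))*23 = -6*23 = -138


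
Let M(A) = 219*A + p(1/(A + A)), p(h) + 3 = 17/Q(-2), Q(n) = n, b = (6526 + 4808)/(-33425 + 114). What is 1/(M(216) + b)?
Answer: 66622/3150698267 ≈ 2.1145e-5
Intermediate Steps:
b = -11334/33311 (b = 11334/(-33311) = 11334*(-1/33311) = -11334/33311 ≈ -0.34025)
p(h) = -23/2 (p(h) = -3 + 17/(-2) = -3 + 17*(-½) = -3 - 17/2 = -23/2)
M(A) = -23/2 + 219*A (M(A) = 219*A - 23/2 = -23/2 + 219*A)
1/(M(216) + b) = 1/((-23/2 + 219*216) - 11334/33311) = 1/((-23/2 + 47304) - 11334/33311) = 1/(94585/2 - 11334/33311) = 1/(3150698267/66622) = 66622/3150698267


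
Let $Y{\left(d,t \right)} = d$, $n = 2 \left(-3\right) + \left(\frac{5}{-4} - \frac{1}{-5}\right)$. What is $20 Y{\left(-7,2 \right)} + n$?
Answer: $- \frac{2941}{20} \approx -147.05$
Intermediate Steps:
$n = - \frac{141}{20}$ ($n = -6 + \left(5 \left(- \frac{1}{4}\right) - - \frac{1}{5}\right) = -6 + \left(- \frac{5}{4} + \frac{1}{5}\right) = -6 - \frac{21}{20} = - \frac{141}{20} \approx -7.05$)
$20 Y{\left(-7,2 \right)} + n = 20 \left(-7\right) - \frac{141}{20} = -140 - \frac{141}{20} = - \frac{2941}{20}$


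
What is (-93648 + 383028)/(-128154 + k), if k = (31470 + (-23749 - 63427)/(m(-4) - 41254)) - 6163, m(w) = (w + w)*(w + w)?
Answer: -458444700/162930029 ≈ -2.8138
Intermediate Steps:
m(w) = 4*w² (m(w) = (2*w)*(2*w) = 4*w²)
k = 521241253/20595 (k = (31470 + (-23749 - 63427)/(4*(-4)² - 41254)) - 6163 = (31470 - 87176/(4*16 - 41254)) - 6163 = (31470 - 87176/(64 - 41254)) - 6163 = (31470 - 87176/(-41190)) - 6163 = (31470 - 87176*(-1/41190)) - 6163 = (31470 + 43588/20595) - 6163 = 648168238/20595 - 6163 = 521241253/20595 ≈ 25309.)
(-93648 + 383028)/(-128154 + k) = (-93648 + 383028)/(-128154 + 521241253/20595) = 289380/(-2118090377/20595) = 289380*(-20595/2118090377) = -458444700/162930029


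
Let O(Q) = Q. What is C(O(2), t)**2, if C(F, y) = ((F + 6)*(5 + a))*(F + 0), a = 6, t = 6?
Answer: 30976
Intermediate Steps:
C(F, y) = F*(66 + 11*F) (C(F, y) = ((F + 6)*(5 + 6))*(F + 0) = ((6 + F)*11)*F = (66 + 11*F)*F = F*(66 + 11*F))
C(O(2), t)**2 = (11*2*(6 + 2))**2 = (11*2*8)**2 = 176**2 = 30976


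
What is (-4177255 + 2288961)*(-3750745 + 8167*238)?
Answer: 3412145369706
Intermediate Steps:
(-4177255 + 2288961)*(-3750745 + 8167*238) = -1888294*(-3750745 + 1943746) = -1888294*(-1806999) = 3412145369706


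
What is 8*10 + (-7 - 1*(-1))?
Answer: 74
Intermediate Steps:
8*10 + (-7 - 1*(-1)) = 80 + (-7 + 1) = 80 - 6 = 74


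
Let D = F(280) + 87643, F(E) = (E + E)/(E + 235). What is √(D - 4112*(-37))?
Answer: √2543911819/103 ≈ 489.68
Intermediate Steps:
F(E) = 2*E/(235 + E) (F(E) = (2*E)/(235 + E) = 2*E/(235 + E))
D = 9027341/103 (D = 2*280/(235 + 280) + 87643 = 2*280/515 + 87643 = 2*280*(1/515) + 87643 = 112/103 + 87643 = 9027341/103 ≈ 87644.)
√(D - 4112*(-37)) = √(9027341/103 - 4112*(-37)) = √(9027341/103 + 152144) = √(24698173/103) = √2543911819/103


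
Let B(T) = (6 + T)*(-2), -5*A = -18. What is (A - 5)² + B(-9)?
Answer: 199/25 ≈ 7.9600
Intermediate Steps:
A = 18/5 (A = -⅕*(-18) = 18/5 ≈ 3.6000)
B(T) = -12 - 2*T
(A - 5)² + B(-9) = (18/5 - 5)² + (-12 - 2*(-9)) = (-7/5)² + (-12 + 18) = 49/25 + 6 = 199/25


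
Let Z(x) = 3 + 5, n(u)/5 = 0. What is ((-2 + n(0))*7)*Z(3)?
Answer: -112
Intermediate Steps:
n(u) = 0 (n(u) = 5*0 = 0)
Z(x) = 8
((-2 + n(0))*7)*Z(3) = ((-2 + 0)*7)*8 = -2*7*8 = -14*8 = -112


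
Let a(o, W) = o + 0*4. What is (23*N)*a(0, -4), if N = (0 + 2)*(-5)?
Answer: 0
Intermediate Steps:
N = -10 (N = 2*(-5) = -10)
a(o, W) = o (a(o, W) = o + 0 = o)
(23*N)*a(0, -4) = (23*(-10))*0 = -230*0 = 0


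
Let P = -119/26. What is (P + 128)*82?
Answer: 131569/13 ≈ 10121.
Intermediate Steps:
P = -119/26 (P = -119*1/26 = -119/26 ≈ -4.5769)
(P + 128)*82 = (-119/26 + 128)*82 = (3209/26)*82 = 131569/13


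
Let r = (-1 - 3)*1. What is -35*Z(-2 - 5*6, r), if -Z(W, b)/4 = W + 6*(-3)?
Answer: -7000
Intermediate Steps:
r = -4 (r = -4*1 = -4)
Z(W, b) = 72 - 4*W (Z(W, b) = -4*(W + 6*(-3)) = -4*(W - 18) = -4*(-18 + W) = 72 - 4*W)
-35*Z(-2 - 5*6, r) = -35*(72 - 4*(-2 - 5*6)) = -35*(72 - 4*(-2 - 30)) = -35*(72 - 4*(-32)) = -35*(72 + 128) = -35*200 = -7000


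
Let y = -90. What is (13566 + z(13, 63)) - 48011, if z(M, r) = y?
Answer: -34535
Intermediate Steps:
z(M, r) = -90
(13566 + z(13, 63)) - 48011 = (13566 - 90) - 48011 = 13476 - 48011 = -34535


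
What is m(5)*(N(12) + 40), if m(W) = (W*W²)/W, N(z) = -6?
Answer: 850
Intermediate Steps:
m(W) = W² (m(W) = W³/W = W²)
m(5)*(N(12) + 40) = 5²*(-6 + 40) = 25*34 = 850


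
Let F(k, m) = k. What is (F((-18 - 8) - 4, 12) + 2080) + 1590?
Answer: 3640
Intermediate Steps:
(F((-18 - 8) - 4, 12) + 2080) + 1590 = (((-18 - 8) - 4) + 2080) + 1590 = ((-26 - 4) + 2080) + 1590 = (-30 + 2080) + 1590 = 2050 + 1590 = 3640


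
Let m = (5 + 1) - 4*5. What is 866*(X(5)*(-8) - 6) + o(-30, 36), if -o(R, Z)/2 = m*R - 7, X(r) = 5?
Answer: -40662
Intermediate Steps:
m = -14 (m = 6 - 20 = -14)
o(R, Z) = 14 + 28*R (o(R, Z) = -2*(-14*R - 7) = -2*(-7 - 14*R) = 14 + 28*R)
866*(X(5)*(-8) - 6) + o(-30, 36) = 866*(5*(-8) - 6) + (14 + 28*(-30)) = 866*(-40 - 6) + (14 - 840) = 866*(-46) - 826 = -39836 - 826 = -40662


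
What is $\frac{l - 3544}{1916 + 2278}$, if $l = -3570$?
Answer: $- \frac{3557}{2097} \approx -1.6962$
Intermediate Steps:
$\frac{l - 3544}{1916 + 2278} = \frac{-3570 - 3544}{1916 + 2278} = - \frac{7114}{4194} = \left(-7114\right) \frac{1}{4194} = - \frac{3557}{2097}$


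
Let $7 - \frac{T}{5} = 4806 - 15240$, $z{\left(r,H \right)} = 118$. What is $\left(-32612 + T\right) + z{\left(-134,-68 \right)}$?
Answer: $19711$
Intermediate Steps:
$T = 52205$ ($T = 35 - 5 \left(4806 - 15240\right) = 35 - -52170 = 35 + 52170 = 52205$)
$\left(-32612 + T\right) + z{\left(-134,-68 \right)} = \left(-32612 + 52205\right) + 118 = 19593 + 118 = 19711$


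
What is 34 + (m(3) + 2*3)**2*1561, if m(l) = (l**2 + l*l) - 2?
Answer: 755558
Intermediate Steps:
m(l) = -2 + 2*l**2 (m(l) = (l**2 + l**2) - 2 = 2*l**2 - 2 = -2 + 2*l**2)
34 + (m(3) + 2*3)**2*1561 = 34 + ((-2 + 2*3**2) + 2*3)**2*1561 = 34 + ((-2 + 2*9) + 6)**2*1561 = 34 + ((-2 + 18) + 6)**2*1561 = 34 + (16 + 6)**2*1561 = 34 + 22**2*1561 = 34 + 484*1561 = 34 + 755524 = 755558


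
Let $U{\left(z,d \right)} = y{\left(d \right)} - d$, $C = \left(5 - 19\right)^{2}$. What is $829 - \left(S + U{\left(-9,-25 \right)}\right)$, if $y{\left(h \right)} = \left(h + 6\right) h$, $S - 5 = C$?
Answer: $128$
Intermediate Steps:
$C = 196$ ($C = \left(-14\right)^{2} = 196$)
$S = 201$ ($S = 5 + 196 = 201$)
$y{\left(h \right)} = h \left(6 + h\right)$ ($y{\left(h \right)} = \left(6 + h\right) h = h \left(6 + h\right)$)
$U{\left(z,d \right)} = - d + d \left(6 + d\right)$ ($U{\left(z,d \right)} = d \left(6 + d\right) - d = - d + d \left(6 + d\right)$)
$829 - \left(S + U{\left(-9,-25 \right)}\right) = 829 - \left(201 - 25 \left(5 - 25\right)\right) = 829 - \left(201 - -500\right) = 829 - \left(201 + 500\right) = 829 - 701 = 128$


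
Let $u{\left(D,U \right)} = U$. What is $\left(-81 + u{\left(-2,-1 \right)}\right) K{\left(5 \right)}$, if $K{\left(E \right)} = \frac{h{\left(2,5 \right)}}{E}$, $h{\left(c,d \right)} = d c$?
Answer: $-164$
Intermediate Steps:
$h{\left(c,d \right)} = c d$
$K{\left(E \right)} = \frac{10}{E}$ ($K{\left(E \right)} = \frac{2 \cdot 5}{E} = \frac{10}{E}$)
$\left(-81 + u{\left(-2,-1 \right)}\right) K{\left(5 \right)} = \left(-81 - 1\right) \frac{10}{5} = - 82 \cdot 10 \cdot \frac{1}{5} = \left(-82\right) 2 = -164$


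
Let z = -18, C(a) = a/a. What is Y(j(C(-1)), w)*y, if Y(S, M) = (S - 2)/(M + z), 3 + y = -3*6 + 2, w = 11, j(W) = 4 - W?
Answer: 19/7 ≈ 2.7143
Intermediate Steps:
C(a) = 1
y = -19 (y = -3 + (-3*6 + 2) = -3 + (-18 + 2) = -3 - 16 = -19)
Y(S, M) = (-2 + S)/(-18 + M) (Y(S, M) = (S - 2)/(M - 18) = (-2 + S)/(-18 + M))
Y(j(C(-1)), w)*y = ((-2 + (4 - 1*1))/(-18 + 11))*(-19) = ((-2 + (4 - 1))/(-7))*(-19) = -(-2 + 3)/7*(-19) = -⅐*1*(-19) = -⅐*(-19) = 19/7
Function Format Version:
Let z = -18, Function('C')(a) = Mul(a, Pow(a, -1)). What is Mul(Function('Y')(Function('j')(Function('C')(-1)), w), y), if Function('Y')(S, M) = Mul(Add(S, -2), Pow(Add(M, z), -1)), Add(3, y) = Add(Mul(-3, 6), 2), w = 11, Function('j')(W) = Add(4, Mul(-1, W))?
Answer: Rational(19, 7) ≈ 2.7143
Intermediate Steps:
Function('C')(a) = 1
y = -19 (y = Add(-3, Add(Mul(-3, 6), 2)) = Add(-3, Add(-18, 2)) = Add(-3, -16) = -19)
Function('Y')(S, M) = Mul(Pow(Add(-18, M), -1), Add(-2, S)) (Function('Y')(S, M) = Mul(Add(S, -2), Pow(Add(M, -18), -1)) = Mul(Add(-2, S), Pow(Add(-18, M), -1)) = Mul(Pow(Add(-18, M), -1), Add(-2, S)))
Mul(Function('Y')(Function('j')(Function('C')(-1)), w), y) = Mul(Mul(Pow(Add(-18, 11), -1), Add(-2, Add(4, Mul(-1, 1)))), -19) = Mul(Mul(Pow(-7, -1), Add(-2, Add(4, -1))), -19) = Mul(Mul(Rational(-1, 7), Add(-2, 3)), -19) = Mul(Mul(Rational(-1, 7), 1), -19) = Mul(Rational(-1, 7), -19) = Rational(19, 7)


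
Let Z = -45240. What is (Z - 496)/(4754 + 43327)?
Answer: -45736/48081 ≈ -0.95123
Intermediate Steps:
(Z - 496)/(4754 + 43327) = (-45240 - 496)/(4754 + 43327) = -45736/48081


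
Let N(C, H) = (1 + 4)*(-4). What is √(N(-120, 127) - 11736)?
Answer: 2*I*√2939 ≈ 108.43*I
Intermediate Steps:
N(C, H) = -20 (N(C, H) = 5*(-4) = -20)
√(N(-120, 127) - 11736) = √(-20 - 11736) = √(-11756) = 2*I*√2939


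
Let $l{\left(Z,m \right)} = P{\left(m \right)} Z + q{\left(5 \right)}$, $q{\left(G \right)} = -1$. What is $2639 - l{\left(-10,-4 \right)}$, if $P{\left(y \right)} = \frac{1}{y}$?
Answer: $\frac{5275}{2} \approx 2637.5$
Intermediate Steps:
$l{\left(Z,m \right)} = -1 + \frac{Z}{m}$ ($l{\left(Z,m \right)} = \frac{Z}{m} - 1 = -1 + \frac{Z}{m}$)
$2639 - l{\left(-10,-4 \right)} = 2639 - \frac{-10 - -4}{-4} = 2639 - - \frac{-10 + 4}{4} = 2639 - \left(- \frac{1}{4}\right) \left(-6\right) = 2639 - \frac{3}{2} = \frac{5275}{2}$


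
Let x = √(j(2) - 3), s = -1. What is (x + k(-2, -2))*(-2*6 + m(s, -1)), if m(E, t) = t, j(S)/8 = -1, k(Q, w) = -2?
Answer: 26 - 13*I*√11 ≈ 26.0 - 43.116*I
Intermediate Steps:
j(S) = -8 (j(S) = 8*(-1) = -8)
x = I*√11 (x = √(-8 - 3) = √(-11) = I*√11 ≈ 3.3166*I)
(x + k(-2, -2))*(-2*6 + m(s, -1)) = (I*√11 - 2)*(-2*6 - 1) = (-2 + I*√11)*(-12 - 1) = (-2 + I*√11)*(-13) = 26 - 13*I*√11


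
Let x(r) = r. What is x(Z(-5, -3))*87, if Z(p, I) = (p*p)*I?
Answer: -6525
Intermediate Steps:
Z(p, I) = I*p² (Z(p, I) = p²*I = I*p²)
x(Z(-5, -3))*87 = -3*(-5)²*87 = -3*25*87 = -75*87 = -6525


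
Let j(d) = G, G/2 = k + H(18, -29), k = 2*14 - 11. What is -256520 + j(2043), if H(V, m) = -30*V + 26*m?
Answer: -259074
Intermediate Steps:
k = 17 (k = 28 - 11 = 17)
G = -2554 (G = 2*(17 + (-30*18 + 26*(-29))) = 2*(17 + (-540 - 754)) = 2*(17 - 1294) = 2*(-1277) = -2554)
j(d) = -2554
-256520 + j(2043) = -256520 - 2554 = -259074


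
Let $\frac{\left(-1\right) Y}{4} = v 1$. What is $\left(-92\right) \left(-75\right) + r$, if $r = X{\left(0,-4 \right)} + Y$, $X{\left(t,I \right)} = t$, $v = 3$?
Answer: $6888$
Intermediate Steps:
$Y = -12$ ($Y = - 4 \cdot 3 \cdot 1 = \left(-4\right) 3 = -12$)
$r = -12$ ($r = 0 - 12 = -12$)
$\left(-92\right) \left(-75\right) + r = \left(-92\right) \left(-75\right) - 12 = 6900 - 12 = 6888$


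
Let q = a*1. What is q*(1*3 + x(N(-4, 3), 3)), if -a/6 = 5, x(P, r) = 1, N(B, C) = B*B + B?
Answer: -120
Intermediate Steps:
N(B, C) = B + B² (N(B, C) = B² + B = B + B²)
a = -30 (a = -6*5 = -30)
q = -30 (q = -30*1 = -30)
q*(1*3 + x(N(-4, 3), 3)) = -30*(1*3 + 1) = -30*(3 + 1) = -30*4 = -120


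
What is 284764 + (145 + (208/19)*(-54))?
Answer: 5402039/19 ≈ 2.8432e+5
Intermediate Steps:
284764 + (145 + (208/19)*(-54)) = 284764 + (145 - 11232/19) = 284764 - 8477/19 = 5402039/19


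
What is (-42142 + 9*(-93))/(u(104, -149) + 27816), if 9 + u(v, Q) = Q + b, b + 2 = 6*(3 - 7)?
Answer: -42979/27632 ≈ -1.5554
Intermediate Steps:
b = -26 (b = -2 + 6*(3 - 7) = -2 + 6*(-4) = -2 - 24 = -26)
u(v, Q) = -35 + Q (u(v, Q) = -9 + (Q - 26) = -9 + (-26 + Q) = -35 + Q)
(-42142 + 9*(-93))/(u(104, -149) + 27816) = (-42142 + 9*(-93))/((-35 - 149) + 27816) = (-42142 - 837)/(-184 + 27816) = -42979/27632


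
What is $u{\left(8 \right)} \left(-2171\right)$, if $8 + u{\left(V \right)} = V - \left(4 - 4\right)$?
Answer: $0$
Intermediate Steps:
$u{\left(V \right)} = -8 + V$ ($u{\left(V \right)} = -8 - \left(4 - 4 - V\right) = -8 + \left(V - \left(4 - 4\right)\right) = -8 + \left(V - 0\right) = -8 + \left(V + 0\right) = -8 + V$)
$u{\left(8 \right)} \left(-2171\right) = \left(-8 + 8\right) \left(-2171\right) = 0 \left(-2171\right) = 0$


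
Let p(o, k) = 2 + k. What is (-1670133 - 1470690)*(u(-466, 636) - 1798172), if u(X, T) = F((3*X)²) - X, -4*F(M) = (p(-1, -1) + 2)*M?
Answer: 10250104127907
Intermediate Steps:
F(M) = -3*M/4 (F(M) = -((2 - 1) + 2)*M/4 = -(1 + 2)*M/4 = -3*M/4)
u(X, T) = -X - 27*X²/4 (u(X, T) = -3*9*X²/4 - X = -27*X²/4 - X = -X - 27*X²/4)
(-1670133 - 1470690)*(u(-466, 636) - 1798172) = (-1670133 - 1470690)*((¼)*(-466)*(-4 - 27*(-466)) - 1798172) = -3140823*((¼)*(-466)*(-4 + 12582) - 1798172) = -3140823*((¼)*(-466)*12578 - 1798172) = -3140823*(-1465337 - 1798172) = -3140823*(-3263509) = 10250104127907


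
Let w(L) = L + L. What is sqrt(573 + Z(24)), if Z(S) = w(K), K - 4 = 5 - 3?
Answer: 3*sqrt(65) ≈ 24.187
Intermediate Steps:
K = 6 (K = 4 + (5 - 3) = 4 + 2 = 6)
w(L) = 2*L
Z(S) = 12 (Z(S) = 2*6 = 12)
sqrt(573 + Z(24)) = sqrt(573 + 12) = sqrt(585) = 3*sqrt(65)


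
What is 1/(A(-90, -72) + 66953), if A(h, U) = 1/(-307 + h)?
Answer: 397/26580340 ≈ 1.4936e-5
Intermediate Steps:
1/(A(-90, -72) + 66953) = 1/(1/(-307 - 90) + 66953) = 1/(1/(-397) + 66953) = 1/(-1/397 + 66953) = 1/(26580340/397) = 397/26580340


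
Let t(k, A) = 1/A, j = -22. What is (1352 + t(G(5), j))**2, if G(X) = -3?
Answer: 884646049/484 ≈ 1.8278e+6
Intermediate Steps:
(1352 + t(G(5), j))**2 = (1352 + 1/(-22))**2 = (1352 - 1/22)**2 = (29743/22)**2 = 884646049/484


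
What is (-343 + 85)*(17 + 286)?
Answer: -78174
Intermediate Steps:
(-343 + 85)*(17 + 286) = -258*303 = -78174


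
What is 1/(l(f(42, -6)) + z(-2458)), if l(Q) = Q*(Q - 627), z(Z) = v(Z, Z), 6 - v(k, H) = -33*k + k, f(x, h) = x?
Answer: -1/103220 ≈ -9.6880e-6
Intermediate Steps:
v(k, H) = 6 + 32*k (v(k, H) = 6 - (-33*k + k) = 6 - (-32)*k = 6 + 32*k)
z(Z) = 6 + 32*Z
l(Q) = Q*(-627 + Q)
1/(l(f(42, -6)) + z(-2458)) = 1/(42*(-627 + 42) + (6 + 32*(-2458))) = 1/(42*(-585) + (6 - 78656)) = 1/(-24570 - 78650) = 1/(-103220) = -1/103220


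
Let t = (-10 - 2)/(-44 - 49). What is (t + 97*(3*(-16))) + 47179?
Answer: 1318217/31 ≈ 42523.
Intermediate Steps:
t = 4/31 (t = -12/(-93) = -12*(-1/93) = 4/31 ≈ 0.12903)
(t + 97*(3*(-16))) + 47179 = (4/31 + 97*(3*(-16))) + 47179 = (4/31 + 97*(-48)) + 47179 = (4/31 - 4656) + 47179 = -144332/31 + 47179 = 1318217/31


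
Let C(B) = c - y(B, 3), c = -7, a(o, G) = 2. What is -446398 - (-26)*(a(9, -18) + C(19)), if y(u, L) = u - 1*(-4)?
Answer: -447126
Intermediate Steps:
y(u, L) = 4 + u (y(u, L) = u + 4 = 4 + u)
C(B) = -11 - B (C(B) = -7 - (4 + B) = -7 + (-4 - B) = -11 - B)
-446398 - (-26)*(a(9, -18) + C(19)) = -446398 - (-26)*(2 + (-11 - 1*19)) = -446398 - (-26)*(2 + (-11 - 19)) = -446398 - (-26)*(2 - 30) = -446398 - (-26)*(-28) = -446398 - 1*728 = -446398 - 728 = -447126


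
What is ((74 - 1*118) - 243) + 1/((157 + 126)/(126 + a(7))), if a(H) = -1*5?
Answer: -81100/283 ≈ -286.57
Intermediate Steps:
a(H) = -5
((74 - 1*118) - 243) + 1/((157 + 126)/(126 + a(7))) = ((74 - 1*118) - 243) + 1/((157 + 126)/(126 - 5)) = ((74 - 118) - 243) + 1/(283/121) = (-44 - 243) + 1/(283*(1/121)) = -287 + 1/(283/121) = -287 + 121/283 = -81100/283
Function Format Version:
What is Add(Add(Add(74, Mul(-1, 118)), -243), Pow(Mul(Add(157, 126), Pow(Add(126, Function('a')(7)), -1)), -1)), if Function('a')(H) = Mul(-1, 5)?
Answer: Rational(-81100, 283) ≈ -286.57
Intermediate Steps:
Function('a')(H) = -5
Add(Add(Add(74, Mul(-1, 118)), -243), Pow(Mul(Add(157, 126), Pow(Add(126, Function('a')(7)), -1)), -1)) = Add(Add(Add(74, Mul(-1, 118)), -243), Pow(Mul(Add(157, 126), Pow(Add(126, -5), -1)), -1)) = Add(Add(Add(74, -118), -243), Pow(Mul(283, Pow(121, -1)), -1)) = Add(Add(-44, -243), Pow(Mul(283, Rational(1, 121)), -1)) = Add(-287, Pow(Rational(283, 121), -1)) = Add(-287, Rational(121, 283)) = Rational(-81100, 283)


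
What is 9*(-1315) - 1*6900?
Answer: -18735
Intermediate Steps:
9*(-1315) - 1*6900 = -11835 - 6900 = -18735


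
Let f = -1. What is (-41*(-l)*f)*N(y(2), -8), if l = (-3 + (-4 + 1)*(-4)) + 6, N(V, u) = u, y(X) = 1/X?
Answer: 4920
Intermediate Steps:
l = 15 (l = (-3 - 3*(-4)) + 6 = (-3 + 12) + 6 = 9 + 6 = 15)
(-41*(-l)*f)*N(y(2), -8) = -41*(-1*15)*(-1)*(-8) = -(-615)*(-1)*(-8) = -41*15*(-8) = -615*(-8) = 4920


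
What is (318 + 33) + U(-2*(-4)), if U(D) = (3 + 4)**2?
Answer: 400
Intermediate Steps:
U(D) = 49 (U(D) = 7**2 = 49)
(318 + 33) + U(-2*(-4)) = (318 + 33) + 49 = 351 + 49 = 400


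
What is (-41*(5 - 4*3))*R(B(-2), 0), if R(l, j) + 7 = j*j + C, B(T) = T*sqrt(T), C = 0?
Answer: -2009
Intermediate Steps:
B(T) = T**(3/2)
R(l, j) = -7 + j**2 (R(l, j) = -7 + (j*j + 0) = -7 + (j**2 + 0) = -7 + j**2)
(-41*(5 - 4*3))*R(B(-2), 0) = (-41*(5 - 4*3))*(-7 + 0**2) = (-41*(5 - 12))*(-7 + 0) = -41*(-7)*(-7) = 287*(-7) = -2009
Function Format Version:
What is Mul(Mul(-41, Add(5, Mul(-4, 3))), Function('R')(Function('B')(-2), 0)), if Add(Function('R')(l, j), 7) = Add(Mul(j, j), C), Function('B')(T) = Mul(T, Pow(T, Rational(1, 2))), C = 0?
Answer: -2009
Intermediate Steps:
Function('B')(T) = Pow(T, Rational(3, 2))
Function('R')(l, j) = Add(-7, Pow(j, 2)) (Function('R')(l, j) = Add(-7, Add(Mul(j, j), 0)) = Add(-7, Add(Pow(j, 2), 0)) = Add(-7, Pow(j, 2)))
Mul(Mul(-41, Add(5, Mul(-4, 3))), Function('R')(Function('B')(-2), 0)) = Mul(Mul(-41, Add(5, Mul(-4, 3))), Add(-7, Pow(0, 2))) = Mul(Mul(-41, Add(5, -12)), Add(-7, 0)) = Mul(Mul(-41, -7), -7) = Mul(287, -7) = -2009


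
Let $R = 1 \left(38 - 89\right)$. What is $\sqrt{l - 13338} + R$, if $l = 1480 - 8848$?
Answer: $-51 + i \sqrt{20706} \approx -51.0 + 143.9 i$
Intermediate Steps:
$l = -7368$
$R = -51$ ($R = 1 \left(-51\right) = -51$)
$\sqrt{l - 13338} + R = \sqrt{-7368 - 13338} - 51 = \sqrt{-20706} - 51 = i \sqrt{20706} - 51 = -51 + i \sqrt{20706}$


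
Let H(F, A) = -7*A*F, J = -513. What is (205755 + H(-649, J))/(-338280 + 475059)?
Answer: -708268/45593 ≈ -15.535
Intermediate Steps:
H(F, A) = -7*A*F
(205755 + H(-649, J))/(-338280 + 475059) = (205755 - 7*(-513)*(-649))/(-338280 + 475059) = (205755 - 2330559)/136779 = -2124804*1/136779 = -708268/45593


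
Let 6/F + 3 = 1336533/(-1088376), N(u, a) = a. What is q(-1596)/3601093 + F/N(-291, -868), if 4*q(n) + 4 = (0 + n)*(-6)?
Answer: 27289009631/11867686467847 ≈ 0.0022994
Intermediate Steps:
q(n) = -1 - 3*n/2 (q(n) = -1 + ((0 + n)*(-6))/4 = -1 + (n*(-6))/4 = -1 + (-6*n)/4 = -1 - 3*n/2)
F = -21552/15187 (F = 6/(-3 + 1336533/(-1088376)) = 6/(-3 + 1336533*(-1/1088376)) = 6/(-3 - 4411/3592) = 6/(-15187/3592) = 6*(-3592/15187) = -21552/15187 ≈ -1.4191)
q(-1596)/3601093 + F/N(-291, -868) = (-1 - 3/2*(-1596))/3601093 - 21552/15187/(-868) = (-1 + 2394)*(1/3601093) - 21552/15187*(-1/868) = 2393*(1/3601093) + 5388/3295579 = 2393/3601093 + 5388/3295579 = 27289009631/11867686467847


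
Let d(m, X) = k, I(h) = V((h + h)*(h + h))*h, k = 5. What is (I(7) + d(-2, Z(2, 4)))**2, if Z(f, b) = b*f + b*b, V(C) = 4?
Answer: 1089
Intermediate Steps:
Z(f, b) = b**2 + b*f (Z(f, b) = b*f + b**2 = b**2 + b*f)
I(h) = 4*h
d(m, X) = 5
(I(7) + d(-2, Z(2, 4)))**2 = (4*7 + 5)**2 = (28 + 5)**2 = 33**2 = 1089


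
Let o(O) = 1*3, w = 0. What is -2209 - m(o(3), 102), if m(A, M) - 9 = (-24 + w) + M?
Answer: -2296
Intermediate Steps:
o(O) = 3
m(A, M) = -15 + M (m(A, M) = 9 + ((-24 + 0) + M) = 9 + (-24 + M) = -15 + M)
-2209 - m(o(3), 102) = -2209 - (-15 + 102) = -2209 - 1*87 = -2209 - 87 = -2296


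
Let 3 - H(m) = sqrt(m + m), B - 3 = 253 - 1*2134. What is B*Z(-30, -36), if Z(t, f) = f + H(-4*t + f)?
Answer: 61974 + 3756*sqrt(42) ≈ 86316.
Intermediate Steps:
B = -1878 (B = 3 + (253 - 1*2134) = 3 + (253 - 2134) = 3 - 1881 = -1878)
H(m) = 3 - sqrt(2)*sqrt(m) (H(m) = 3 - sqrt(m + m) = 3 - sqrt(2*m) = 3 - sqrt(2)*sqrt(m))
Z(t, f) = 3 + f - sqrt(2)*sqrt(f - 4*t) (Z(t, f) = f + (3 - sqrt(2)*sqrt(-4*t + f)) = f + (3 - sqrt(2)*sqrt(f - 4*t)) = 3 + f - sqrt(2)*sqrt(f - 4*t))
B*Z(-30, -36) = -1878*(3 - 36 - sqrt(-8*(-30) + 2*(-36))) = -1878*(3 - 36 - sqrt(240 - 72)) = -1878*(3 - 36 - sqrt(168)) = -1878*(3 - 36 - 2*sqrt(42)) = -1878*(-33 - 2*sqrt(42)) = 61974 + 3756*sqrt(42)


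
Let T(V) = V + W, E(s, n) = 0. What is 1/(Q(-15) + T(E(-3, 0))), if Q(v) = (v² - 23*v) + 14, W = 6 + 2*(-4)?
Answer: 1/582 ≈ 0.0017182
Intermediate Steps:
W = -2 (W = 6 - 8 = -2)
T(V) = -2 + V (T(V) = V - 2 = -2 + V)
Q(v) = 14 + v² - 23*v
1/(Q(-15) + T(E(-3, 0))) = 1/((14 + (-15)² - 23*(-15)) + (-2 + 0)) = 1/((14 + 225 + 345) - 2) = 1/(584 - 2) = 1/582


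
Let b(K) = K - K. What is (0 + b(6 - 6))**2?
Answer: 0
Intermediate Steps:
b(K) = 0
(0 + b(6 - 6))**2 = (0 + 0)**2 = 0**2 = 0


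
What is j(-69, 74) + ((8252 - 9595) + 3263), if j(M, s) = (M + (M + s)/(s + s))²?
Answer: 146238529/21904 ≈ 6676.3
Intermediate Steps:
j(M, s) = (M + (M + s)/(2*s))² (j(M, s) = (M + (M + s)/((2*s)))² = (M + (M + s)*(1/(2*s)))² = (M + (M + s)/(2*s))²)
j(-69, 74) + ((8252 - 9595) + 3263) = (¼)*(-69 + 74 + 2*(-69)*74)²/74² + ((8252 - 9595) + 3263) = (¼)*(1/5476)*(-69 + 74 - 10212)² + (-1343 + 3263) = (¼)*(1/5476)*(-10207)² + 1920 = (¼)*(1/5476)*104182849 + 1920 = 104182849/21904 + 1920 = 146238529/21904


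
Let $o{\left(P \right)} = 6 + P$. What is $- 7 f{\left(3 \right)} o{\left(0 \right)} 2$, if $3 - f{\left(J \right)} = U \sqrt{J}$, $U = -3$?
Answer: $-252 - 252 \sqrt{3} \approx -688.48$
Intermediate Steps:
$f{\left(J \right)} = 3 + 3 \sqrt{J}$ ($f{\left(J \right)} = 3 - - 3 \sqrt{J} = 3 + 3 \sqrt{J}$)
$- 7 f{\left(3 \right)} o{\left(0 \right)} 2 = - 7 \left(3 + 3 \sqrt{3}\right) \left(6 + 0\right) 2 = \left(-21 - 21 \sqrt{3}\right) 6 \cdot 2 = \left(-21 - 21 \sqrt{3}\right) 12 = -252 - 252 \sqrt{3}$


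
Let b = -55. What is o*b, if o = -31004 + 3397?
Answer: 1518385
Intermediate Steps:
o = -27607
o*b = -27607*(-55) = 1518385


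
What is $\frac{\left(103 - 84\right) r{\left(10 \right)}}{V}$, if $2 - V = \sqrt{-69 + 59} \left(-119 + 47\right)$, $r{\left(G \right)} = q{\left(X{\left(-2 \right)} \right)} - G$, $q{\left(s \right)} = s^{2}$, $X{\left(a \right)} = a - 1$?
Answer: $- \frac{19}{25922} + \frac{342 i \sqrt{10}}{12961} \approx -0.00073297 + 0.083443 i$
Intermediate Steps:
$X{\left(a \right)} = -1 + a$
$r{\left(G \right)} = 9 - G$ ($r{\left(G \right)} = \left(-1 - 2\right)^{2} - G = \left(-3\right)^{2} - G = 9 - G$)
$V = 2 + 72 i \sqrt{10}$ ($V = 2 - \sqrt{-69 + 59} \left(-119 + 47\right) = 2 - \sqrt{-10} \left(-72\right) = 2 - i \sqrt{10} \left(-72\right) = 2 - - 72 i \sqrt{10} = 2 + 72 i \sqrt{10} \approx 2.0 + 227.68 i$)
$\frac{\left(103 - 84\right) r{\left(10 \right)}}{V} = \frac{\left(103 - 84\right) \left(9 - 10\right)}{2 + 72 i \sqrt{10}} = \frac{19 \left(9 - 10\right)}{2 + 72 i \sqrt{10}} = \frac{19 \left(-1\right)}{2 + 72 i \sqrt{10}} = - \frac{19}{2 + 72 i \sqrt{10}}$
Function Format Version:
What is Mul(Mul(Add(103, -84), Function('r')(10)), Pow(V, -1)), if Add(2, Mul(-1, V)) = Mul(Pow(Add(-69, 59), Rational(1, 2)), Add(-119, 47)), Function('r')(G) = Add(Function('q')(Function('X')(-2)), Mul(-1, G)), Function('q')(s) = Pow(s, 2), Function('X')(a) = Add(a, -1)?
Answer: Add(Rational(-19, 25922), Mul(Rational(342, 12961), I, Pow(10, Rational(1, 2)))) ≈ Add(-0.00073297, Mul(0.083443, I))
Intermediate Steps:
Function('X')(a) = Add(-1, a)
Function('r')(G) = Add(9, Mul(-1, G)) (Function('r')(G) = Add(Pow(Add(-1, -2), 2), Mul(-1, G)) = Add(Pow(-3, 2), Mul(-1, G)) = Add(9, Mul(-1, G)))
V = Add(2, Mul(72, I, Pow(10, Rational(1, 2)))) (V = Add(2, Mul(-1, Mul(Pow(Add(-69, 59), Rational(1, 2)), Add(-119, 47)))) = Add(2, Mul(-1, Mul(Pow(-10, Rational(1, 2)), -72))) = Add(2, Mul(-1, Mul(Mul(I, Pow(10, Rational(1, 2))), -72))) = Add(2, Mul(-1, Mul(-72, I, Pow(10, Rational(1, 2))))) = Add(2, Mul(72, I, Pow(10, Rational(1, 2)))) ≈ Add(2.0000, Mul(227.68, I)))
Mul(Mul(Add(103, -84), Function('r')(10)), Pow(V, -1)) = Mul(Mul(Add(103, -84), Add(9, Mul(-1, 10))), Pow(Add(2, Mul(72, I, Pow(10, Rational(1, 2)))), -1)) = Mul(Mul(19, Add(9, -10)), Pow(Add(2, Mul(72, I, Pow(10, Rational(1, 2)))), -1)) = Mul(Mul(19, -1), Pow(Add(2, Mul(72, I, Pow(10, Rational(1, 2)))), -1)) = Mul(-19, Pow(Add(2, Mul(72, I, Pow(10, Rational(1, 2)))), -1))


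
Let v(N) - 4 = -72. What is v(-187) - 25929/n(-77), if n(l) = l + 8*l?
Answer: -2355/77 ≈ -30.584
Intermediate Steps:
n(l) = 9*l
v(N) = -68 (v(N) = 4 - 72 = -68)
v(-187) - 25929/n(-77) = -68 - 25929/(9*(-77)) = -68 - 25929/(-693) = -68 - 25929*(-1)/693 = -68 - 1*(-2881/77) = -68 + 2881/77 = -2355/77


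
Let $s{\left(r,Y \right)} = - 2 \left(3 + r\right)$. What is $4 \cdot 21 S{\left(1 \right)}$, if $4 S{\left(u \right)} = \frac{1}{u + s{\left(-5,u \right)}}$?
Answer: $\frac{21}{5} \approx 4.2$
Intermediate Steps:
$s{\left(r,Y \right)} = -6 - 2 r$
$S{\left(u \right)} = \frac{1}{4 \left(4 + u\right)}$ ($S{\left(u \right)} = \frac{1}{4 \left(u - -4\right)} = \frac{1}{4 \left(u + \left(-6 + 10\right)\right)} = \frac{1}{4 \left(u + 4\right)} = \frac{1}{4 \left(4 + u\right)}$)
$4 \cdot 21 S{\left(1 \right)} = 4 \cdot 21 \frac{1}{4 \left(4 + 1\right)} = 84 \frac{1}{4 \cdot 5} = 84 \cdot \frac{1}{4} \cdot \frac{1}{5} = 84 \cdot \frac{1}{20} = \frac{21}{5}$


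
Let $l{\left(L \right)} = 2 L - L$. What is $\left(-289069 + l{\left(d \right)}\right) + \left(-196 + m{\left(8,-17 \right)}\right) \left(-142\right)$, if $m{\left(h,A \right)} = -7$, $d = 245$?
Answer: $-259998$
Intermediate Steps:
$l{\left(L \right)} = L$
$\left(-289069 + l{\left(d \right)}\right) + \left(-196 + m{\left(8,-17 \right)}\right) \left(-142\right) = \left(-289069 + 245\right) + \left(-196 - 7\right) \left(-142\right) = -288824 - -28826 = -288824 + 28826 = -259998$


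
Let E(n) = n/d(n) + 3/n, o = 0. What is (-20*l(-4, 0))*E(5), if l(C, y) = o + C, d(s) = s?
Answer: 128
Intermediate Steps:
E(n) = 1 + 3/n (E(n) = n/n + 3/n = 1 + 3/n)
l(C, y) = C (l(C, y) = 0 + C = C)
(-20*l(-4, 0))*E(5) = (-20*(-4))*((3 + 5)/5) = 80*((1/5)*8) = 80*(8/5) = 128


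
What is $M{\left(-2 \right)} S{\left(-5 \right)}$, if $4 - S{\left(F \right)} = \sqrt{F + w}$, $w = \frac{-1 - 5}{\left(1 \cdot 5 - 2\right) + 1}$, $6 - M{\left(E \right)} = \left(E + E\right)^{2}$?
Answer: $-40 + 5 i \sqrt{26} \approx -40.0 + 25.495 i$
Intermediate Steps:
$M{\left(E \right)} = 6 - 4 E^{2}$ ($M{\left(E \right)} = 6 - \left(E + E\right)^{2} = 6 - \left(2 E\right)^{2} = 6 - 4 E^{2}$)
$w = - \frac{3}{2}$ ($w = - \frac{6}{\left(5 - 2\right) + 1} = - \frac{6}{3 + 1} = - \frac{6}{4} = \left(-6\right) \frac{1}{4} = - \frac{3}{2} \approx -1.5$)
$S{\left(F \right)} = 4 - \sqrt{- \frac{3}{2} + F}$ ($S{\left(F \right)} = 4 - \sqrt{F - \frac{3}{2}} = 4 - \sqrt{- \frac{3}{2} + F}$)
$M{\left(-2 \right)} S{\left(-5 \right)} = \left(6 - 4 \left(-2\right)^{2}\right) \left(4 - \frac{\sqrt{-6 + 4 \left(-5\right)}}{2}\right) = \left(6 - 16\right) \left(4 - \frac{\sqrt{-6 - 20}}{2}\right) = \left(6 - 16\right) \left(4 - \frac{\sqrt{-26}}{2}\right) = - 10 \left(4 - \frac{i \sqrt{26}}{2}\right) = -40 + 5 i \sqrt{26}$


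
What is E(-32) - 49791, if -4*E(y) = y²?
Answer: -50047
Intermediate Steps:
E(y) = -y²/4
E(-32) - 49791 = -¼*(-32)² - 49791 = -¼*1024 - 49791 = -256 - 49791 = -50047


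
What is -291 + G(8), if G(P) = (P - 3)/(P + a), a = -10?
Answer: -587/2 ≈ -293.50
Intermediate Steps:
G(P) = (-3 + P)/(-10 + P) (G(P) = (P - 3)/(P - 10) = (-3 + P)/(-10 + P))
-291 + G(8) = -291 + (-3 + 8)/(-10 + 8) = -291 + 5/(-2) = -291 - ½*5 = -291 - 5/2 = -587/2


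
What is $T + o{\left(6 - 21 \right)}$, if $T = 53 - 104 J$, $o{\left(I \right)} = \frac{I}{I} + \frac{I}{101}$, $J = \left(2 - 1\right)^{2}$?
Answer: $- \frac{5065}{101} \approx -50.148$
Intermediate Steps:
$J = 1$ ($J = 1^{2} = 1$)
$o{\left(I \right)} = 1 + \frac{I}{101}$ ($o{\left(I \right)} = 1 + I \frac{1}{101} = 1 + \frac{I}{101}$)
$T = -51$ ($T = 53 - 104 = -51$)
$T + o{\left(6 - 21 \right)} = -51 + \left(1 + \frac{6 - 21}{101}\right) = -51 + \left(1 + \frac{1}{101} \left(-15\right)\right) = -51 + \left(1 - \frac{15}{101}\right) = -51 + \frac{86}{101} = - \frac{5065}{101}$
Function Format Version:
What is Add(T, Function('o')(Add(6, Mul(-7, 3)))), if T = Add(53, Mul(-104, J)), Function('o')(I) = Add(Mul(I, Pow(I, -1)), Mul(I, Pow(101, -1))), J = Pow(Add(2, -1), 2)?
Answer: Rational(-5065, 101) ≈ -50.148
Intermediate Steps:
J = 1 (J = Pow(1, 2) = 1)
Function('o')(I) = Add(1, Mul(Rational(1, 101), I)) (Function('o')(I) = Add(1, Mul(I, Rational(1, 101))) = Add(1, Mul(Rational(1, 101), I)))
T = -51 (T = Add(53, Mul(-104, 1)) = Add(53, -104) = -51)
Add(T, Function('o')(Add(6, Mul(-7, 3)))) = Add(-51, Add(1, Mul(Rational(1, 101), Add(6, Mul(-7, 3))))) = Add(-51, Add(1, Mul(Rational(1, 101), Add(6, -21)))) = Add(-51, Add(1, Mul(Rational(1, 101), -15))) = Add(-51, Add(1, Rational(-15, 101))) = Add(-51, Rational(86, 101)) = Rational(-5065, 101)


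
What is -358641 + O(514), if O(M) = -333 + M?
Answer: -358460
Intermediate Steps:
-358641 + O(514) = -358641 + (-333 + 514) = -358641 + 181 = -358460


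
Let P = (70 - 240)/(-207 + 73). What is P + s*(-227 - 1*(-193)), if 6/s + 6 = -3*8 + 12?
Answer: 2533/201 ≈ 12.602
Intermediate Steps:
s = -⅓ (s = 6/(-6 + (-3*8 + 12)) = 6/(-6 + (-24 + 12)) = 6/(-6 - 12) = 6/(-18) = 6*(-1/18) = -⅓ ≈ -0.33333)
P = 85/67 (P = -170/(-134) = -170*(-1/134) = 85/67 ≈ 1.2687)
P + s*(-227 - 1*(-193)) = 85/67 - (-227 - 1*(-193))/3 = 85/67 - (-227 + 193)/3 = 85/67 - ⅓*(-34) = 85/67 + 34/3 = 2533/201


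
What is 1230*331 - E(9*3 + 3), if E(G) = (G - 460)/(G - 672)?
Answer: 130688515/321 ≈ 4.0713e+5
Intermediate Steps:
E(G) = (-460 + G)/(-672 + G)
1230*331 - E(9*3 + 3) = 1230*331 - (-460 + (9*3 + 3))/(-672 + (9*3 + 3)) = 407130 - (-460 + (27 + 3))/(-672 + (27 + 3)) = 407130 - (-460 + 30)/(-672 + 30) = 407130 - (-430)/(-642) = 407130 - (-1)*(-430)/642 = 407130 - 1*215/321 = 407130 - 215/321 = 130688515/321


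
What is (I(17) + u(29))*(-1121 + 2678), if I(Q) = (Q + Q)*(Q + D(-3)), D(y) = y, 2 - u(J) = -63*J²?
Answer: 83238777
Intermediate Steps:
u(J) = 2 + 63*J² (u(J) = 2 - (-63)*J² = 2 + 63*J²)
I(Q) = 2*Q*(-3 + Q) (I(Q) = (Q + Q)*(Q - 3) = (2*Q)*(-3 + Q) = 2*Q*(-3 + Q))
(I(17) + u(29))*(-1121 + 2678) = (2*17*(-3 + 17) + (2 + 63*29²))*(-1121 + 2678) = (2*17*14 + (2 + 63*841))*1557 = (476 + (2 + 52983))*1557 = (476 + 52985)*1557 = 53461*1557 = 83238777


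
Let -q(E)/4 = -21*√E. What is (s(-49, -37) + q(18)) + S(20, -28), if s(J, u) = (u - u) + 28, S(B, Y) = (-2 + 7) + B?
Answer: 53 + 252*√2 ≈ 409.38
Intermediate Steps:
S(B, Y) = 5 + B
q(E) = 84*√E (q(E) = -(-84)*√E = 84*√E)
s(J, u) = 28 (s(J, u) = 0 + 28 = 28)
(s(-49, -37) + q(18)) + S(20, -28) = (28 + 84*√18) + (5 + 20) = (28 + 84*(3*√2)) + 25 = (28 + 252*√2) + 25 = 53 + 252*√2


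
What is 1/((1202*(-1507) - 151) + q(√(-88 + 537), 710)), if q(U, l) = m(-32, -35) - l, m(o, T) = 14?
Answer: -1/1812261 ≈ -5.5180e-7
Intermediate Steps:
q(U, l) = 14 - l
1/((1202*(-1507) - 151) + q(√(-88 + 537), 710)) = 1/((1202*(-1507) - 151) + (14 - 1*710)) = 1/((-1811414 - 151) + (14 - 710)) = 1/(-1811565 - 696) = 1/(-1812261) = -1/1812261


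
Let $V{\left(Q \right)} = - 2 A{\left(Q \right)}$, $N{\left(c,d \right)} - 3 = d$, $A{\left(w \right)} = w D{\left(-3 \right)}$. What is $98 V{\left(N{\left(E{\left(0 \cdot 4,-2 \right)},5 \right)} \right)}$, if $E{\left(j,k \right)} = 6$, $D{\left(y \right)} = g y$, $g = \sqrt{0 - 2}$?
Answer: $4704 i \sqrt{2} \approx 6652.5 i$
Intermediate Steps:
$g = i \sqrt{2}$ ($g = \sqrt{-2} = i \sqrt{2} \approx 1.4142 i$)
$D{\left(y \right)} = i y \sqrt{2}$ ($D{\left(y \right)} = i \sqrt{2} y = i y \sqrt{2}$)
$A{\left(w \right)} = - 3 i w \sqrt{2}$ ($A{\left(w \right)} = w i \left(-3\right) \sqrt{2} = w \left(- 3 i \sqrt{2}\right) = - 3 i w \sqrt{2}$)
$N{\left(c,d \right)} = 3 + d$
$V{\left(Q \right)} = 6 i Q \sqrt{2}$ ($V{\left(Q \right)} = - 2 \left(- 3 i Q \sqrt{2}\right) = 6 i Q \sqrt{2}$)
$98 V{\left(N{\left(E{\left(0 \cdot 4,-2 \right)},5 \right)} \right)} = 98 \cdot 6 i \left(3 + 5\right) \sqrt{2} = 98 \cdot 6 i 8 \sqrt{2} = 98 \cdot 48 i \sqrt{2} = 4704 i \sqrt{2}$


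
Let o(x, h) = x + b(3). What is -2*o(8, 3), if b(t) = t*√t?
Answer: -16 - 6*√3 ≈ -26.392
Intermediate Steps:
b(t) = t^(3/2)
o(x, h) = x + 3*√3 (o(x, h) = x + 3^(3/2) = x + 3*√3)
-2*o(8, 3) = -2*(8 + 3*√3) = -16 - 6*√3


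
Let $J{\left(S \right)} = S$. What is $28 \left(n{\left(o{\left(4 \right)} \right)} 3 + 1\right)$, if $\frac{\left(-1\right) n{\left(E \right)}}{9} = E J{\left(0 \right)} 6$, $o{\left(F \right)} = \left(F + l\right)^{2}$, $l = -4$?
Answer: $28$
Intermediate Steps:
$o{\left(F \right)} = \left(-4 + F\right)^{2}$ ($o{\left(F \right)} = \left(F - 4\right)^{2} = \left(-4 + F\right)^{2}$)
$n{\left(E \right)} = 0$ ($n{\left(E \right)} = - 9 E 0 \cdot 6 = - 9 \cdot 0 \cdot 6 = \left(-9\right) 0 = 0$)
$28 \left(n{\left(o{\left(4 \right)} \right)} 3 + 1\right) = 28 \left(0 \cdot 3 + 1\right) = 28 \left(0 + 1\right) = 28 \cdot 1 = 28$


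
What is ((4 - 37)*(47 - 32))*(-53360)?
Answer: 26413200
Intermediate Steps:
((4 - 37)*(47 - 32))*(-53360) = -33*15*(-53360) = -495*(-53360) = 26413200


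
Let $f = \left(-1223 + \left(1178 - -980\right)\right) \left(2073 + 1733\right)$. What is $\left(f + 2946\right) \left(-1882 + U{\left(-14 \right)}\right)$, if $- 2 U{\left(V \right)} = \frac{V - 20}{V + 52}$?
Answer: $- \frac{127323846222}{19} \approx -6.7013 \cdot 10^{9}$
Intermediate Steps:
$U{\left(V \right)} = - \frac{-20 + V}{2 \left(52 + V\right)}$ ($U{\left(V \right)} = - \frac{\left(V - 20\right) \frac{1}{V + 52}}{2} = - \frac{\left(V - 20\right) \frac{1}{52 + V}}{2} = - \frac{\left(-20 + V\right) \frac{1}{52 + V}}{2} = - \frac{\frac{1}{52 + V} \left(-20 + V\right)}{2} = - \frac{-20 + V}{2 \left(52 + V\right)}$)
$f = 3558610$ ($f = \left(-1223 + \left(1178 + 980\right)\right) 3806 = \left(-1223 + 2158\right) 3806 = 935 \cdot 3806 = 3558610$)
$\left(f + 2946\right) \left(-1882 + U{\left(-14 \right)}\right) = \left(3558610 + 2946\right) \left(-1882 + \frac{20 - -14}{2 \left(52 - 14\right)}\right) = 3561556 \left(-1882 + \frac{20 + 14}{2 \cdot 38}\right) = 3561556 \left(-1882 + \frac{1}{2} \cdot \frac{1}{38} \cdot 34\right) = 3561556 \left(-1882 + \frac{17}{38}\right) = 3561556 \left(- \frac{71499}{38}\right) = - \frac{127323846222}{19}$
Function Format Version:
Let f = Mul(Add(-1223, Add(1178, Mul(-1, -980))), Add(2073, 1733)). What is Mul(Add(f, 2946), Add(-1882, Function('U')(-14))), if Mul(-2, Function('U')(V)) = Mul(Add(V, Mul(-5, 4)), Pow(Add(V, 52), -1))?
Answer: Rational(-127323846222, 19) ≈ -6.7013e+9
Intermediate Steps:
Function('U')(V) = Mul(Rational(-1, 2), Pow(Add(52, V), -1), Add(-20, V)) (Function('U')(V) = Mul(Rational(-1, 2), Mul(Add(V, Mul(-5, 4)), Pow(Add(V, 52), -1))) = Mul(Rational(-1, 2), Mul(Add(V, -20), Pow(Add(52, V), -1))) = Mul(Rational(-1, 2), Mul(Add(-20, V), Pow(Add(52, V), -1))) = Mul(Rational(-1, 2), Mul(Pow(Add(52, V), -1), Add(-20, V))) = Mul(Rational(-1, 2), Pow(Add(52, V), -1), Add(-20, V)))
f = 3558610 (f = Mul(Add(-1223, Add(1178, 980)), 3806) = Mul(Add(-1223, 2158), 3806) = Mul(935, 3806) = 3558610)
Mul(Add(f, 2946), Add(-1882, Function('U')(-14))) = Mul(Add(3558610, 2946), Add(-1882, Mul(Rational(1, 2), Pow(Add(52, -14), -1), Add(20, Mul(-1, -14))))) = Mul(3561556, Add(-1882, Mul(Rational(1, 2), Pow(38, -1), Add(20, 14)))) = Mul(3561556, Add(-1882, Mul(Rational(1, 2), Rational(1, 38), 34))) = Mul(3561556, Add(-1882, Rational(17, 38))) = Mul(3561556, Rational(-71499, 38)) = Rational(-127323846222, 19)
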